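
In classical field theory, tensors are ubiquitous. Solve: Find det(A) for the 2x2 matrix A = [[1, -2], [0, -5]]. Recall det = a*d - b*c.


For a 2x2 matrix [[a, b], [c, d]], det = a*d - b*c.
a = 1, b = -2, c = 0, d = -5
a*d = 1 * -5 = -5
b*c = -2 * 0 = 0
det = -5 - 0 = -5

-5


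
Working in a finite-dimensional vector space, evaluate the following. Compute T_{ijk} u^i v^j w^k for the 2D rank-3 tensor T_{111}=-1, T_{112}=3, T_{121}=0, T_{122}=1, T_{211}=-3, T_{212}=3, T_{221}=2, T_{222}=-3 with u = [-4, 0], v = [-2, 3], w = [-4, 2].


S = sum over i,j,k of T_{ijk} u_i v_j w_k. Expanding all 8 terms:
T_{111}*u_1*v_1*w_1 = -1*-4*-2*-4 = 32  (running total: 32)
T_{112}*u_1*v_1*w_2 = 3*-4*-2*2 = 48  (running total: 80)
T_{121}*u_1*v_2*w_1 = 0*-4*3*-4 = 0  (running total: 80)
T_{122}*u_1*v_2*w_2 = 1*-4*3*2 = -24  (running total: 56)
T_{211}*u_2*v_1*w_1 = -3*0*-2*-4 = 0  (running total: 56)
T_{212}*u_2*v_1*w_2 = 3*0*-2*2 = 0  (running total: 56)
T_{221}*u_2*v_2*w_1 = 2*0*3*-4 = 0  (running total: 56)
T_{222}*u_2*v_2*w_2 = -3*0*3*2 = 0  (running total: 56)
S = 56

56


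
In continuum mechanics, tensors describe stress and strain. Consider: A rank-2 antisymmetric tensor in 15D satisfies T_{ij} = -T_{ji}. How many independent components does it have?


An antisymmetric rank-2 tensor satisfies A_{ij} = -A_{ji}, so diagonal entries are zero.
The independent components are the upper-triangular entries: C(n, 2) = n(n-1)/2.
n = 15
C(15, 2) = 15 * 14 / 2 = 210 / 2 = 105

105


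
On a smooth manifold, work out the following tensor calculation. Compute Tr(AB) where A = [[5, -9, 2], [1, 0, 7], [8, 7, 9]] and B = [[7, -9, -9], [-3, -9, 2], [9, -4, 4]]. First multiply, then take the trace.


Tr(AB) = sum_i (AB)_{ii} where (AB)_{ii} = sum_k A_{ik} B_{ki}.
(AB)_{11} = 5*7 + -9*-3 + 2*9 = 80
(AB)_{22} = 1*-9 + 0*-9 + 7*-4 = -37
(AB)_{33} = 8*-9 + 7*2 + 9*4 = -22
Tr(AB) = 80 + -37 + -22 = 21

21


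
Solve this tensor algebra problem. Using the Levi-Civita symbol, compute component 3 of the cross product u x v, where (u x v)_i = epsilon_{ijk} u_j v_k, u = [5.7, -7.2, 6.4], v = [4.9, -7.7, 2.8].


(u x v)_3 = sum_{j,k} epsilon_{3jk} u_j v_k. Only permutations of (1,2,3) contribute; the two non-zero terms are:
eps_{312} u_1 v_2 = 1 * 5.7 * -7.7 = -43.89
eps_{321} u_2 v_1 = -1 * -7.2 * 4.9 = 35.28
(u x v)_3 = -8.61

-8.61


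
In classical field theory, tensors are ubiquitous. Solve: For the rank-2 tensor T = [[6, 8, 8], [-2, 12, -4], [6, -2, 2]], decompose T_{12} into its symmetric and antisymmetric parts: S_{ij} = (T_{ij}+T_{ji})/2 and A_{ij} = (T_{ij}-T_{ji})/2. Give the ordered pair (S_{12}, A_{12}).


T_{12} = 8
T_{21} = -2
S_{12} = (8 + -2)/2 = 6/2 = 3
A_{12} = (8 - -2)/2 = 10/2 = 5
Check: S + A = 3 + 5 = 8 = T_{12}.

(3, 5)


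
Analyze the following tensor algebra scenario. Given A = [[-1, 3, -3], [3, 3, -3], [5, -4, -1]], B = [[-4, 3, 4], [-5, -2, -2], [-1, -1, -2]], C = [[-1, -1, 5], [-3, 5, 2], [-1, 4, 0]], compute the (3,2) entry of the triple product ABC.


(ABC)_{32} = sum_m (AB)_{3m} C_{m2}. First compute row 3 of AB.
(AB)_{31} = 5*-4 + -4*-5 + -1*-1 = 1
(AB)_{32} = 5*3 + -4*-2 + -1*-1 = 24
(AB)_{33} = 5*4 + -4*-2 + -1*-2 = 30
Now contract with column 2 of C:
(AB)_{31} * C_{12} = 1 * -1 = -1
(AB)_{32} * C_{22} = 24 * 5 = 120
(AB)_{33} * C_{32} = 30 * 4 = 120
(ABC)_{32} = -1 + 120 + 120 = 239

239


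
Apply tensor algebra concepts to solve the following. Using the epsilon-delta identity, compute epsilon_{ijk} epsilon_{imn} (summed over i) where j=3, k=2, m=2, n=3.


Using the identity: epsilon_{ijk} epsilon_{imn} = delta_{jm} delta_{kn} - delta_{jn} delta_{km}.
delta_{32} = 0
delta_{23} = 0
delta_{33} = 1
delta_{22} = 1
Result = 0 * 0 - 1 * 1 = 0 - 1 = -1

-1


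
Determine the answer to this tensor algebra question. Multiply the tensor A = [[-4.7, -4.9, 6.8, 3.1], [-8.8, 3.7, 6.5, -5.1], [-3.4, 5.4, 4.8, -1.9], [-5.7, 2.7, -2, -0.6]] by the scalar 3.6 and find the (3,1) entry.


Scalar multiplication: (cA)_{ij} = c * A_{ij}.
c = 3.6
A_{31} = -3.4
(cA)_{31} = 3.6 * -3.4 = -12.24

-12.24


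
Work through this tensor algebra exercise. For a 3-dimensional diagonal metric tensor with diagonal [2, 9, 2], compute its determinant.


For a diagonal metric, the determinant is the product of diagonal entries.
Diagonal entries: 2, 9, 2
det(g) = 2 * 9 * 2 = 36

36


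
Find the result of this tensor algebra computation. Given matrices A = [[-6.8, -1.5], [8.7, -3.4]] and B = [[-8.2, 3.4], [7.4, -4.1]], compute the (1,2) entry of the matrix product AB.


(AB)_{ij} = sum_k A_{ik} B_{kj}.
For i=1, j=2:
A_{11} * B_{12} = -6.8 * 3.4 = -23.12
A_{12} * B_{22} = -1.5 * -4.1 = 6.15
Sum = -23.12 + 6.15 = -16.97

-16.97


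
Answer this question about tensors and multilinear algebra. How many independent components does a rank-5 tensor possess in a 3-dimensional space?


The number of components of a rank-r tensor in d dimensions is d^r.
Here d = 3 and r = 5.
3^5 = 243

243


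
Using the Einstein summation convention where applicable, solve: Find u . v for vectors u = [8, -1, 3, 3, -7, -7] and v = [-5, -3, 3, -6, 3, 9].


The inner product u . v = sum of u_i * v_i.
Term-by-term: 8 * -5, -1 * -3, 3 * 3, 3 * -6, -7 * 3, -7 * 9
Products: -40, 3, 9, -18, -21, -63
Sum = -40 + 3 + 9 + -18 + -21 + -63 = -130

-130


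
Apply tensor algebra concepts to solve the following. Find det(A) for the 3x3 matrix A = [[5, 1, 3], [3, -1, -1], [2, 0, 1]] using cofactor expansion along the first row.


Expanding along the first row, det(A) = a11*M_11 - a12*M_12 + a13*M_13, where M_1j is the (1,j) minor.
Minor M_11 = -1*1 - -1*0 = -1
Minor M_12 = 3*1 - -1*2 = 5
Minor M_13 = 3*0 - -1*2 = 2
det = 5*(-1) - 1*(5) + 3*(2)
    = -5 - 5 + 6
    = -4

-4


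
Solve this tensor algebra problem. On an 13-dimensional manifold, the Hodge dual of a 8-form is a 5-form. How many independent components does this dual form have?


The Hodge dual of a p-form on an n-dimensional manifold is an (n-p)-form.
n = 13, p = 8, so dual degree = 13 - 8 = 5
The number of components is C(n, n-p) = C(13, 5) = 1287

1287


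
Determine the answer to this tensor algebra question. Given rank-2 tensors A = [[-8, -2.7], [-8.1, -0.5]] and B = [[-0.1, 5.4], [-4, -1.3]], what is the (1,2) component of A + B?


Tensor addition is component-wise: (A + B)_{ij} = A_{ij} + B_{ij}.
A_{12} = -2.7
B_{12} = 5.4
(A + B)_{12} = -2.7 + 5.4 = 2.7

2.7


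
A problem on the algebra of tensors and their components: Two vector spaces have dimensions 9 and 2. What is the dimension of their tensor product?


The dimension of a tensor product is the product of dimensions.
dim(V) = 9, dim(W) = 2
dim(V (x) W) = 9 * 2 = 18

18


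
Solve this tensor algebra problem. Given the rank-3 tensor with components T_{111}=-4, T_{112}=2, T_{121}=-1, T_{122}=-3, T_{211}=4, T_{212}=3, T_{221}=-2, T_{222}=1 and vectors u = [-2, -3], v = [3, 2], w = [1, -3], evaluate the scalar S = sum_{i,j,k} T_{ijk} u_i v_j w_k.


S = sum over i,j,k of T_{ijk} u_i v_j w_k. Expanding all 8 terms:
T_{111}*u_1*v_1*w_1 = -4*-2*3*1 = 24  (running total: 24)
T_{112}*u_1*v_1*w_2 = 2*-2*3*-3 = 36  (running total: 60)
T_{121}*u_1*v_2*w_1 = -1*-2*2*1 = 4  (running total: 64)
T_{122}*u_1*v_2*w_2 = -3*-2*2*-3 = -36  (running total: 28)
T_{211}*u_2*v_1*w_1 = 4*-3*3*1 = -36  (running total: -8)
T_{212}*u_2*v_1*w_2 = 3*-3*3*-3 = 81  (running total: 73)
T_{221}*u_2*v_2*w_1 = -2*-3*2*1 = 12  (running total: 85)
T_{222}*u_2*v_2*w_2 = 1*-3*2*-3 = 18  (running total: 103)
S = 103

103


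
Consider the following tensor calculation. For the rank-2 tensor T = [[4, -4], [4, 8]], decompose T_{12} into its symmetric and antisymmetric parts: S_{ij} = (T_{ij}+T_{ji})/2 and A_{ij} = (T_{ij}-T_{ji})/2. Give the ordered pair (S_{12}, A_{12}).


T_{12} = -4
T_{21} = 4
S_{12} = (-4 + 4)/2 = 0/2 = 0
A_{12} = (-4 - 4)/2 = -8/2 = -4
Check: S + A = 0 + -4 = -4 = T_{12}.

(0, -4)


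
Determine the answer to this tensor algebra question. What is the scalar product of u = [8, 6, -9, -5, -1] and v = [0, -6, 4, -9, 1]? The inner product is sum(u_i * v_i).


The inner product u . v = sum of u_i * v_i.
Term-by-term: 8 * 0, 6 * -6, -9 * 4, -5 * -9, -1 * 1
Products: 0, -36, -36, 45, -1
Sum = 0 + -36 + -36 + 45 + -1 = -28

-28


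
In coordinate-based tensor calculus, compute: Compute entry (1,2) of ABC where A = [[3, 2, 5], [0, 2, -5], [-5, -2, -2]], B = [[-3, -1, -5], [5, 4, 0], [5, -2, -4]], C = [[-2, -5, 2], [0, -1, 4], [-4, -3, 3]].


(ABC)_{12} = sum_m (AB)_{1m} C_{m2}. First compute row 1 of AB.
(AB)_{11} = 3*-3 + 2*5 + 5*5 = 26
(AB)_{12} = 3*-1 + 2*4 + 5*-2 = -5
(AB)_{13} = 3*-5 + 2*0 + 5*-4 = -35
Now contract with column 2 of C:
(AB)_{11} * C_{12} = 26 * -5 = -130
(AB)_{12} * C_{22} = -5 * -1 = 5
(AB)_{13} * C_{32} = -35 * -3 = 105
(ABC)_{12} = -130 + 5 + 105 = -20

-20


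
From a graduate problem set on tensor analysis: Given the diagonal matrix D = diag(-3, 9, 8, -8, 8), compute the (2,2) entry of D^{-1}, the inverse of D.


For a diagonal matrix, the inverse has entries (D^{-1})_{ii} = 1/d_{ii}.
The diagonal entries are: d_{11} = -3, d_{22} = 9, d_{33} = 8, d_{44} = -8, d_{55} = 8
We need (D^{-1})_{22} = 1/d_{22} = 1/9 = 1/9

1/9


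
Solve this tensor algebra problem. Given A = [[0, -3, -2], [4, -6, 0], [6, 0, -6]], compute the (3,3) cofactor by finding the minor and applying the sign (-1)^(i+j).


To find cofactor C_{33}, delete row 3 and column 3.
The resulting 2x2 submatrix is: [[0, -3], [4, -6]]
Minor M_{33} = 0*-6 - -3*4
  = 0 - -12 = 12
Sign = (-1)^(3+3) = (-1)^6 = 1
Cofactor C_{33} = 1 * 12 = 12

12


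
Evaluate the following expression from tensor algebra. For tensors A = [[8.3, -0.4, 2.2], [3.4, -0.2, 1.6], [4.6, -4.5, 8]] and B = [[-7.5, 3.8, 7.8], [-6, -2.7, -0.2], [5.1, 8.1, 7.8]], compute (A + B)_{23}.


Tensor addition is component-wise: (A + B)_{ij} = A_{ij} + B_{ij}.
A_{23} = 1.6
B_{23} = -0.2
(A + B)_{23} = 1.6 + -0.2 = 1.4

1.4


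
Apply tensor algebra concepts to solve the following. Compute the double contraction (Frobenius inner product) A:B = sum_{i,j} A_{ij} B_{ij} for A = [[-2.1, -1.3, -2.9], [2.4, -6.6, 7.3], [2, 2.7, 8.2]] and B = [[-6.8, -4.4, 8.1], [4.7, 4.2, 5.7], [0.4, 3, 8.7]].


A:B = sum over all i,j of A_{ij} * B_{ij}.
Row 1: -2.1*-6.8=14.28, -1.3*-4.4=5.72, -2.9*8.1=-23.49 => row sum = -3.49
Row 2: 2.4*4.7=11.28, -6.6*4.2=-27.72, 7.3*5.7=41.61 => row sum = 25.17
Row 3: 2*0.4=0.8, 2.7*3=8.1, 8.2*8.7=71.34 => row sum = 80.24
Total = -3.49 + 25.17 + 80.24 = 101.92

101.92


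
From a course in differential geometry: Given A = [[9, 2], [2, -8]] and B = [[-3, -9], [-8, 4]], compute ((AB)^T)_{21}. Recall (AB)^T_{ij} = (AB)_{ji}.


(AB)^T_{ij} = (AB)_{ji} = sum_k A_{jk} B_{ki}.
For i=2, j=1 we need (AB)_{12}:
A_{11} * B_{12} = 9 * -9 = -81
A_{12} * B_{22} = 2 * 4 = 8
Sum = -81 + 8 = -73

-73


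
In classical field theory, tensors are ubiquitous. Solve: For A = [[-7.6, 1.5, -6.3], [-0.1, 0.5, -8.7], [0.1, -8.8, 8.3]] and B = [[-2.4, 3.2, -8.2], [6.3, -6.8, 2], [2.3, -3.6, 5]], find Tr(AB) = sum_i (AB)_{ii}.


Tr(AB) = sum_i (AB)_{ii} where (AB)_{ii} = sum_k A_{ik} B_{ki}.
(AB)_{11} = -7.6*-2.4 + 1.5*6.3 + -6.3*2.3 = 13.2
(AB)_{22} = -0.1*3.2 + 0.5*-6.8 + -8.7*-3.6 = 27.6
(AB)_{33} = 0.1*-8.2 + -8.8*2 + 8.3*5 = 23.08
Tr(AB) = 13.2 + 27.6 + 23.08 = 63.88

63.88


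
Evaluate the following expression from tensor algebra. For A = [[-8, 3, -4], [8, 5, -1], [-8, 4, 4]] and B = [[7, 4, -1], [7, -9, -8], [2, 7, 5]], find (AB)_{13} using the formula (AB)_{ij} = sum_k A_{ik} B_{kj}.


(AB)_{ij} = sum_k A_{ik} B_{kj}.
For i=1, j=3:
A_{11} * B_{13} = -8 * -1 = 8
A_{12} * B_{23} = 3 * -8 = -24
A_{13} * B_{33} = -4 * 5 = -20
Sum = 8 + -24 + -20 = -36

-36


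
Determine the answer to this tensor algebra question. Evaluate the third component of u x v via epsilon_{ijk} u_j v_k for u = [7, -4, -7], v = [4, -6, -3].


(u x v)_3 = sum_{j,k} epsilon_{3jk} u_j v_k. Only permutations of (1,2,3) contribute; the two non-zero terms are:
eps_{312} u_1 v_2 = 1 * 7 * -6 = -42
eps_{321} u_2 v_1 = -1 * -4 * 4 = 16
(u x v)_3 = -26

-26


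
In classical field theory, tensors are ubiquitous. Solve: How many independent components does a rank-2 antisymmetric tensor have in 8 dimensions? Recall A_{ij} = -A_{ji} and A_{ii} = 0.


An antisymmetric rank-2 tensor satisfies A_{ij} = -A_{ji}, so diagonal entries are zero.
The independent components are the upper-triangular entries: C(n, 2) = n(n-1)/2.
n = 8
C(8, 2) = 8 * 7 / 2 = 56 / 2 = 28

28


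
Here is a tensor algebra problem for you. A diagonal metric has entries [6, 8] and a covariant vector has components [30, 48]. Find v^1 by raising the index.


To raise an index with a diagonal metric: v^i = v_i / g_{ii}.
For index 1: v_1 = 30, g_{11} = 6
v^1 = 30 / 6 = 5

5


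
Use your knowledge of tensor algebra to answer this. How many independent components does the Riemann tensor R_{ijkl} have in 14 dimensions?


The Riemann tensor in d dimensions has d^2(d^2 - 1)/12 independent components.
d = 14, so d^2 = 196
d^2 - 1 = 195
d^2(d^2 - 1) = 196 * 195 = 38220
Divide by 12: 38220 / 12 = 3185

3185


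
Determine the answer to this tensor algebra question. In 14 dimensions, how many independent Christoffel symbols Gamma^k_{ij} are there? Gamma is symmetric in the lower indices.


Christoffel symbols Gamma^k_{ij} are symmetric in i,j, so there are d * d(d+1)/2 independent symbols.
d = 14
d(d+1)/2 = 14 * 15 / 2 = 105
Total = 14 * 105 = 1470

1470


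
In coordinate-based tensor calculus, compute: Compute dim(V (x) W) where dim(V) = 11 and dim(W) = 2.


The dimension of a tensor product is the product of dimensions.
dim(V) = 11, dim(W) = 2
dim(V (x) W) = 11 * 2 = 22

22


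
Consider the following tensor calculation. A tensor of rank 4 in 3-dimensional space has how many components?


The number of components of a rank-r tensor in d dimensions is d^r.
Here d = 3 and r = 4.
3^4 = 81

81


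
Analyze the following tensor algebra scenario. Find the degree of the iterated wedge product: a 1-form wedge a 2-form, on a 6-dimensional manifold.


The degree of a wedge product is the sum of the degrees of the individual forms.
Degrees: 1, 2
Total degree = 1 + 2 = 3

3


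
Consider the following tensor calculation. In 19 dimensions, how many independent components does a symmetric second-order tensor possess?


A symmetric rank-2 tensor in d dimensions has d(d+1)/2 independent components.
d = 19
d(d+1)/2 = 19 * 20 / 2 = 380 / 2 = 190

190


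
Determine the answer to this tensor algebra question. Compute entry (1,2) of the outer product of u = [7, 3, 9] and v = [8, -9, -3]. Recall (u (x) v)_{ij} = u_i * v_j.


The outer product entry T_{ij} = u_i * v_j.
We need i=1, j=2.
u_1 = 7, v_2 = -9
T_{1,2} = 7 * -9 = -63

-63


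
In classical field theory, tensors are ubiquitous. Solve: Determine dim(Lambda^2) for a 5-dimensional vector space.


The dimension of the space of p-forms on an n-dimensional space is C(n, p).
n = 5, p = 2
C(5, 2) = 5! / (2! * 3!) = 10

10


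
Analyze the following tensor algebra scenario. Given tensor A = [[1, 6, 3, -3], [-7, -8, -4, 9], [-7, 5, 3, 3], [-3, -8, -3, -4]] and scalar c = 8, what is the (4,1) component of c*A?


Scalar multiplication: (cA)_{ij} = c * A_{ij}.
c = 8
A_{41} = -3
(cA)_{41} = 8 * -3 = -24

-24


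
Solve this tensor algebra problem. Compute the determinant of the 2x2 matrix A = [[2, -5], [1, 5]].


For a 2x2 matrix [[a, b], [c, d]], det = a*d - b*c.
a = 2, b = -5, c = 1, d = 5
a*d = 2 * 5 = 10
b*c = -5 * 1 = -5
det = 10 - -5 = 15

15


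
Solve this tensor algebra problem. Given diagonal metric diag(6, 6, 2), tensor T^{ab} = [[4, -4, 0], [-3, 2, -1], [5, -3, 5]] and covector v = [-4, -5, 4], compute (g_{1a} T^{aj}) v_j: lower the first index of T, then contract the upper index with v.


Step 1: lower the first index. For a diagonal metric, g_{ia} T^{aj} = g_{ii} T^{ij} (no sum on i).
g_{11} = 6
S_1{}^1 = 6 * T^{11} = 6 * 4 = 24
S_1{}^2 = 6 * T^{12} = 6 * -4 = -24
S_1{}^3 = 6 * T^{13} = 6 * 0 = 0
Step 2: contract S_1{}^j with v_j.
S_1{}^1 * v_1 = 24 * -4 = -96
S_1{}^2 * v_2 = -24 * -5 = 120
S_1{}^3 * v_3 = 0 * 4 = 0
Result = -96 + 120 + 0 = 24

24


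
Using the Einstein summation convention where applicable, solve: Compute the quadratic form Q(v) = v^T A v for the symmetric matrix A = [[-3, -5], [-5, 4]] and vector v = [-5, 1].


First compute Av:
(Av)_1 = -3*-5 + -5*1 = 10
(Av)_2 = -5*-5 + 4*1 = 29
Av = [10, 29]
Then v^T (Av) = -5*10 + 1*29
= -50 + 29 = -21

-21


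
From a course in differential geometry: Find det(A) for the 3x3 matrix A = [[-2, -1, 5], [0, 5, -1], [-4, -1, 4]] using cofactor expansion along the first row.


Expanding along the first row, det(A) = a11*M_11 - a12*M_12 + a13*M_13, where M_1j is the (1,j) minor.
Minor M_11 = 5*4 - -1*-1 = 19
Minor M_12 = 0*4 - -1*-4 = -4
Minor M_13 = 0*-1 - 5*-4 = 20
det = -2*(19) - -1*(-4) + 5*(20)
    = -38 - 4 + 100
    = 58

58


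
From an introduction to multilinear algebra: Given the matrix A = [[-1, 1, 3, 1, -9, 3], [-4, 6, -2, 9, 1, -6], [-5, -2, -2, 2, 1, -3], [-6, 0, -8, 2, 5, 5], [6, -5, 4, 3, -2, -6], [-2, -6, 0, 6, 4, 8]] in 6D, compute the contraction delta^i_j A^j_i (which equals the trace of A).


The contraction (trace) of a rank-2 tensor is the sum of its diagonal elements.
Diagonal entries: A[1,1] = -1, A[2,2] = 6, A[3,3] = -2, A[4,4] = 2, A[5,5] = -2, A[6,6] = 8
Tr(A) = -1 + 6 + -2 + 2 + -2 + 8 = 11

11


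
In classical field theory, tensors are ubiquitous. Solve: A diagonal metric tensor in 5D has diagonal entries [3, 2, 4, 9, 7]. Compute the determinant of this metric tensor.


For a diagonal metric, the determinant is the product of diagonal entries.
Diagonal entries: 3, 2, 4, 9, 7
det(g) = 3 * 2 * 4 * 9 * 7 = 1512

1512


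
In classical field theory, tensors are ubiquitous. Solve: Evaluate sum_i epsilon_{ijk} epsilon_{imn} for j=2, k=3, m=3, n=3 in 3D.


Using the identity: epsilon_{ijk} epsilon_{imn} = delta_{jm} delta_{kn} - delta_{jn} delta_{km}.
delta_{23} = 0
delta_{33} = 1
delta_{23} = 0
delta_{33} = 1
Result = 0 * 1 - 0 * 1 = 0 - 0 = 0

0


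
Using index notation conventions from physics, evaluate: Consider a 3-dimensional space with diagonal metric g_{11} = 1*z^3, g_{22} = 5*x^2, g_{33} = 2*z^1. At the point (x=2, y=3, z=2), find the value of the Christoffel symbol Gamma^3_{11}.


For a diagonal metric, Gamma^k_{ij} = (1/2) g^{kk} (dg_{ik}/dx_j + dg_{jk}/dx_i - dg_{ij}/dx_k).
The metric is diagonal, so g_{ab} = 0 for a != b.
At the given point: g_{11} = 8, g_{22} = 20, g_{33} = 4
g^{33} = 1/4
dg_{13}/dx_1 = 0 (off-diagonal)
dg_{13}/dx_1 = 0 (off-diagonal)
dg_{11}/dx_3 = dg_{11}/dx_3 = 12
Numerator = 0 + 0 - 12 = -12
Gamma^3_{11} = -12 / (2 * 4) = -3/2

-3/2


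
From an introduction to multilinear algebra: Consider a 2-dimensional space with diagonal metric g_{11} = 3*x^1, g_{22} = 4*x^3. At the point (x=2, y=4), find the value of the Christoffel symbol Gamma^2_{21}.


For a diagonal metric, Gamma^k_{ij} = (1/2) g^{kk} (dg_{ik}/dx_j + dg_{jk}/dx_i - dg_{ij}/dx_k).
The metric is diagonal, so g_{ab} = 0 for a != b.
At the given point: g_{11} = 6, g_{22} = 32
g^{22} = 1/32
dg_{22}/dx_1 = dg_{22}/dx_1 = 48
dg_{12}/dx_2 = 0 (off-diagonal)
dg_{21}/dx_2 = 0 (off-diagonal)
Numerator = 48 + 0 - 0 = 48
Gamma^2_{21} = 48 / (2 * 32) = 3/4

3/4


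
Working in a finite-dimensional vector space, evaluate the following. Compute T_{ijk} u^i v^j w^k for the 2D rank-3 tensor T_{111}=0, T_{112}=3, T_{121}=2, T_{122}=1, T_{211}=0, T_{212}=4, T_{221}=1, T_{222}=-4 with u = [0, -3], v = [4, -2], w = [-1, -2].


S = sum over i,j,k of T_{ijk} u_i v_j w_k. Expanding all 8 terms:
T_{111}*u_1*v_1*w_1 = 0*0*4*-1 = 0  (running total: 0)
T_{112}*u_1*v_1*w_2 = 3*0*4*-2 = 0  (running total: 0)
T_{121}*u_1*v_2*w_1 = 2*0*-2*-1 = 0  (running total: 0)
T_{122}*u_1*v_2*w_2 = 1*0*-2*-2 = 0  (running total: 0)
T_{211}*u_2*v_1*w_1 = 0*-3*4*-1 = 0  (running total: 0)
T_{212}*u_2*v_1*w_2 = 4*-3*4*-2 = 96  (running total: 96)
T_{221}*u_2*v_2*w_1 = 1*-3*-2*-1 = -6  (running total: 90)
T_{222}*u_2*v_2*w_2 = -4*-3*-2*-2 = 48  (running total: 138)
S = 138

138


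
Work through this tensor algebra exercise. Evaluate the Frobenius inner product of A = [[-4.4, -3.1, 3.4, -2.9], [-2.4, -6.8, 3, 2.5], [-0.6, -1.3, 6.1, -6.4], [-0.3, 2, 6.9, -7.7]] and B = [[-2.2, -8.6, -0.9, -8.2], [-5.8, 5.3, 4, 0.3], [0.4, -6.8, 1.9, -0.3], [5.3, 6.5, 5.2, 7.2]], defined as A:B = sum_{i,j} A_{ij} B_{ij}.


A:B = sum over all i,j of A_{ij} * B_{ij}.
Row 1: -4.4*-2.2=9.68, -3.1*-8.6=26.66, 3.4*-0.9=-3.06, -2.9*-8.2=23.78 => row sum = 57.06
Row 2: -2.4*-5.8=13.92, -6.8*5.3=-36.04, 3*4=12, 2.5*0.3=0.75 => row sum = -9.37
Row 3: -0.6*0.4=-0.24, -1.3*-6.8=8.84, 6.1*1.9=11.59, -6.4*-0.3=1.92 => row sum = 22.11
Row 4: -0.3*5.3=-1.59, 2*6.5=13, 6.9*5.2=35.88, -7.7*7.2=-55.44 => row sum = -8.15
Total = 57.06 + -9.37 + 22.11 + -8.15 = 61.65

61.65


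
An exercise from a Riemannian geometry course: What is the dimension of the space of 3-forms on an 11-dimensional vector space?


The dimension of the space of p-forms on an n-dimensional space is C(n, p).
n = 11, p = 3
C(11, 3) = 11! / (3! * 8!) = 165

165


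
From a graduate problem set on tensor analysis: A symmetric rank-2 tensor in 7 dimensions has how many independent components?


A symmetric rank-2 tensor in d dimensions has d(d+1)/2 independent components.
d = 7
d(d+1)/2 = 7 * 8 / 2 = 56 / 2 = 28

28


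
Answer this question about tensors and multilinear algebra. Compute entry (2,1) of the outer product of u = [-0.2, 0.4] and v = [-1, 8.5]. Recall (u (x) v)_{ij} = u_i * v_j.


The outer product entry T_{ij} = u_i * v_j.
We need i=2, j=1.
u_2 = 0.4, v_1 = -1
T_{2,1} = 0.4 * -1 = -0.4

-0.4


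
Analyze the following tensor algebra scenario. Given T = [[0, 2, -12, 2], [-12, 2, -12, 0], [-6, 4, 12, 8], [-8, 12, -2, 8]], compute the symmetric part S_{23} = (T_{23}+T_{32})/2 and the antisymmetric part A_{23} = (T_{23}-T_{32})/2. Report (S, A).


T_{23} = -12
T_{32} = 4
S_{23} = (-12 + 4)/2 = -8/2 = -4
A_{23} = (-12 - 4)/2 = -16/2 = -8
Check: S + A = -4 + -8 = -12 = T_{23}.

(-4, -8)


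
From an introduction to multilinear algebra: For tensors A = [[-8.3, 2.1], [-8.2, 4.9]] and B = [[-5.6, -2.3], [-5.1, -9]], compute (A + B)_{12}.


Tensor addition is component-wise: (A + B)_{ij} = A_{ij} + B_{ij}.
A_{12} = 2.1
B_{12} = -2.3
(A + B)_{12} = 2.1 + -2.3 = -0.2

-0.2


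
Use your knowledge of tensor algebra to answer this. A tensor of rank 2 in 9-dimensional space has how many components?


The number of components of a rank-r tensor in d dimensions is d^r.
Here d = 9 and r = 2.
9^2 = 81

81


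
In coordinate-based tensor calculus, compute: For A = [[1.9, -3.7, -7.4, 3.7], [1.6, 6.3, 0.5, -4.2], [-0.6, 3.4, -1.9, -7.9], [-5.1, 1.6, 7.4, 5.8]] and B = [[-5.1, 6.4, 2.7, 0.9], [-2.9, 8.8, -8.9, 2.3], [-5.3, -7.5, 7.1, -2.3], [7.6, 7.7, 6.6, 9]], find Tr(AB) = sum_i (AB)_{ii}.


Tr(AB) = sum_i (AB)_{ii} where (AB)_{ii} = sum_k A_{ik} B_{ki}.
(AB)_{11} = 1.9*-5.1 + -3.7*-2.9 + -7.4*-5.3 + 3.7*7.6 = 68.38
(AB)_{22} = 1.6*6.4 + 6.3*8.8 + 0.5*-7.5 + -4.2*7.7 = 29.59
(AB)_{33} = -0.6*2.7 + 3.4*-8.9 + -1.9*7.1 + -7.9*6.6 = -97.51
(AB)_{44} = -5.1*0.9 + 1.6*2.3 + 7.4*-2.3 + 5.8*9 = 34.27
Tr(AB) = 68.38 + 29.59 + -97.51 + 34.27 = 34.73

34.73


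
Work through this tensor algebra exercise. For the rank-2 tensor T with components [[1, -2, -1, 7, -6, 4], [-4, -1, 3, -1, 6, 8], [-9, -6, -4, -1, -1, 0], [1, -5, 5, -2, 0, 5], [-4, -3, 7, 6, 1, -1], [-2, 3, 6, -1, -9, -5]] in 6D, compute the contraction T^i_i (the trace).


The contraction (trace) of a rank-2 tensor is the sum of its diagonal elements.
Diagonal entries: A[1,1] = 1, A[2,2] = -1, A[3,3] = -4, A[4,4] = -2, A[5,5] = 1, A[6,6] = -5
Tr(A) = 1 + -1 + -4 + -2 + 1 + -5 = -10

-10


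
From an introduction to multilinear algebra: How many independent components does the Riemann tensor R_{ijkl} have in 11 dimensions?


The Riemann tensor in d dimensions has d^2(d^2 - 1)/12 independent components.
d = 11, so d^2 = 121
d^2 - 1 = 120
d^2(d^2 - 1) = 121 * 120 = 14520
Divide by 12: 14520 / 12 = 1210

1210


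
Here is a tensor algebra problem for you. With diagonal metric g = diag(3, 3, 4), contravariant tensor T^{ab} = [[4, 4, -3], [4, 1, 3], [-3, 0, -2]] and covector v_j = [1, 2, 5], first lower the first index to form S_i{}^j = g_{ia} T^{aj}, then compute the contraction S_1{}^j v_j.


Step 1: lower the first index. For a diagonal metric, g_{ia} T^{aj} = g_{ii} T^{ij} (no sum on i).
g_{11} = 3
S_1{}^1 = 3 * T^{11} = 3 * 4 = 12
S_1{}^2 = 3 * T^{12} = 3 * 4 = 12
S_1{}^3 = 3 * T^{13} = 3 * -3 = -9
Step 2: contract S_1{}^j with v_j.
S_1{}^1 * v_1 = 12 * 1 = 12
S_1{}^2 * v_2 = 12 * 2 = 24
S_1{}^3 * v_3 = -9 * 5 = -45
Result = 12 + 24 + -45 = -9

-9


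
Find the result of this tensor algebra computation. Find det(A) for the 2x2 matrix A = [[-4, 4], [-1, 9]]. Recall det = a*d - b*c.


For a 2x2 matrix [[a, b], [c, d]], det = a*d - b*c.
a = -4, b = 4, c = -1, d = 9
a*d = -4 * 9 = -36
b*c = 4 * -1 = -4
det = -36 - -4 = -32

-32


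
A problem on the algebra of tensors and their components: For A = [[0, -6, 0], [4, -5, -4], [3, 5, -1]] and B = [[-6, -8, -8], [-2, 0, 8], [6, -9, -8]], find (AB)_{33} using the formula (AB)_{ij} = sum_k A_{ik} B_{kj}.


(AB)_{ij} = sum_k A_{ik} B_{kj}.
For i=3, j=3:
A_{31} * B_{13} = 3 * -8 = -24
A_{32} * B_{23} = 5 * 8 = 40
A_{33} * B_{33} = -1 * -8 = 8
Sum = -24 + 40 + 8 = 24

24


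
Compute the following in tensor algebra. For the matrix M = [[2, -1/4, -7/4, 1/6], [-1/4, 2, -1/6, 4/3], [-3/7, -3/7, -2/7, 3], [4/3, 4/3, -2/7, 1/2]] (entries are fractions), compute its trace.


The trace is the sum of diagonal entries.
Diagonal: M[1,1] = 2, M[2,2] = 2, M[3,3] = -2/7, M[4,4] = 1/2
Tr(M) = 2 + 2 + -2/7 + 1/2
Computing step by step:
After adding M[1,1]: 2
After adding M[2,2]: 4
After adding M[3,3]: 26/7
After adding M[4,4]: 59/14
Tr(M) = 59/14

59/14


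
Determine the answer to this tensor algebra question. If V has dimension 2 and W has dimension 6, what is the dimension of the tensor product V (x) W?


The dimension of a tensor product is the product of dimensions.
dim(V) = 2, dim(W) = 6
dim(V (x) W) = 2 * 6 = 12

12


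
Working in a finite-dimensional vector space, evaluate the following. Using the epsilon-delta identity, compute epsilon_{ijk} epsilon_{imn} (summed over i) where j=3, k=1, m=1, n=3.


Using the identity: epsilon_{ijk} epsilon_{imn} = delta_{jm} delta_{kn} - delta_{jn} delta_{km}.
delta_{31} = 0
delta_{13} = 0
delta_{33} = 1
delta_{11} = 1
Result = 0 * 0 - 1 * 1 = 0 - 1 = -1

-1


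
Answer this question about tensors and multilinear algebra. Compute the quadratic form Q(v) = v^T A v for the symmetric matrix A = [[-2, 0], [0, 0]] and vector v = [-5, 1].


First compute Av:
(Av)_1 = -2*-5 + 0*1 = 10
(Av)_2 = 0*-5 + 0*1 = 0
Av = [10, 0]
Then v^T (Av) = -5*10 + 1*0
= -50 + 0 = -50

-50


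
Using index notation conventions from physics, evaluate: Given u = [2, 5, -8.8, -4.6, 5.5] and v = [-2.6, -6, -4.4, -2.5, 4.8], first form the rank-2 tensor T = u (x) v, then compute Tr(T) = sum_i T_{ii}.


The outer product gives T_{ij} = u_i v_j.
The trace (contraction) is Tr(T) = sum_i T_{ii} = sum_i u_i v_i.
Diagonal entries:
T_{11} = u_1 * v_1 = 2 * -2.6 = -5.2
T_{22} = u_2 * v_2 = 5 * -6 = -30
T_{33} = u_3 * v_3 = -8.8 * -4.4 = 38.72
T_{44} = u_4 * v_4 = -4.6 * -2.5 = 11.5
T_{55} = u_5 * v_5 = 5.5 * 4.8 = 26.4
Tr(T) = -5.2 + -30 + 38.72 + 11.5 + 26.4 = 41.42

41.42


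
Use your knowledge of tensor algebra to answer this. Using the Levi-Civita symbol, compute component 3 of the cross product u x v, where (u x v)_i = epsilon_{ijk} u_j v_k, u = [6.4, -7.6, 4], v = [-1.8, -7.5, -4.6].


(u x v)_3 = sum_{j,k} epsilon_{3jk} u_j v_k. Only permutations of (1,2,3) contribute; the two non-zero terms are:
eps_{312} u_1 v_2 = 1 * 6.4 * -7.5 = -48
eps_{321} u_2 v_1 = -1 * -7.6 * -1.8 = -13.68
(u x v)_3 = -61.68

-61.68


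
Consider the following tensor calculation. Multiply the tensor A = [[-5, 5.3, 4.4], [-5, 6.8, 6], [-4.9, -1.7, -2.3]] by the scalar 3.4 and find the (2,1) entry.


Scalar multiplication: (cA)_{ij} = c * A_{ij}.
c = 3.4
A_{21} = -5
(cA)_{21} = 3.4 * -5 = -17

-17


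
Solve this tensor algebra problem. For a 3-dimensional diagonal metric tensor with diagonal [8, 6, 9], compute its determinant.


For a diagonal metric, the determinant is the product of diagonal entries.
Diagonal entries: 8, 6, 9
det(g) = 8 * 6 * 9 = 432

432


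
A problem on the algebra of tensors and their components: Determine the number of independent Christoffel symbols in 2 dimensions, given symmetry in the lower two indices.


Christoffel symbols Gamma^k_{ij} are symmetric in i,j, so there are d * d(d+1)/2 independent symbols.
d = 2
d(d+1)/2 = 2 * 3 / 2 = 3
Total = 2 * 3 = 6

6


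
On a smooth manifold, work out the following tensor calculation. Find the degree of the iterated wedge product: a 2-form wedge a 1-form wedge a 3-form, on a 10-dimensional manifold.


The degree of a wedge product is the sum of the degrees of the individual forms.
Degrees: 2, 1, 3
Total degree = 2 + 1 + 3 = 6

6


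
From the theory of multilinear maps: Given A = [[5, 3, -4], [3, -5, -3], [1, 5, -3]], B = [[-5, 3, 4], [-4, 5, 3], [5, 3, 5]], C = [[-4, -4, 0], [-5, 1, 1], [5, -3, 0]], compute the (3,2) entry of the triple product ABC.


(ABC)_{32} = sum_m (AB)_{3m} C_{m2}. First compute row 3 of AB.
(AB)_{31} = 1*-5 + 5*-4 + -3*5 = -40
(AB)_{32} = 1*3 + 5*5 + -3*3 = 19
(AB)_{33} = 1*4 + 5*3 + -3*5 = 4
Now contract with column 2 of C:
(AB)_{31} * C_{12} = -40 * -4 = 160
(AB)_{32} * C_{22} = 19 * 1 = 19
(AB)_{33} * C_{32} = 4 * -3 = -12
(ABC)_{32} = 160 + 19 + -12 = 167

167


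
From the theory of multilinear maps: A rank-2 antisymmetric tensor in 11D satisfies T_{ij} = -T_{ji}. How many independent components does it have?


An antisymmetric rank-2 tensor satisfies A_{ij} = -A_{ji}, so diagonal entries are zero.
The independent components are the upper-triangular entries: C(n, 2) = n(n-1)/2.
n = 11
C(11, 2) = 11 * 10 / 2 = 110 / 2 = 55

55


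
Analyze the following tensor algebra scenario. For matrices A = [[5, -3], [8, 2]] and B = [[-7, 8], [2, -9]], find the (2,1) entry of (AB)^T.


(AB)^T_{ij} = (AB)_{ji} = sum_k A_{jk} B_{ki}.
For i=2, j=1 we need (AB)_{12}:
A_{11} * B_{12} = 5 * 8 = 40
A_{12} * B_{22} = -3 * -9 = 27
Sum = 40 + 27 = 67

67


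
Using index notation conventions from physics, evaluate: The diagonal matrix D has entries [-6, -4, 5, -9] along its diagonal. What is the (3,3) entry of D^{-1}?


For a diagonal matrix, the inverse has entries (D^{-1})_{ii} = 1/d_{ii}.
The diagonal entries are: d_{11} = -6, d_{22} = -4, d_{33} = 5, d_{44} = -9
We need (D^{-1})_{33} = 1/d_{33} = 1/5 = 1/5

1/5


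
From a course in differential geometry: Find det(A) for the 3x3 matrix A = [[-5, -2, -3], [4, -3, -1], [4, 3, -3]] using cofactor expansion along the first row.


Expanding along the first row, det(A) = a11*M_11 - a12*M_12 + a13*M_13, where M_1j is the (1,j) minor.
Minor M_11 = -3*-3 - -1*3 = 12
Minor M_12 = 4*-3 - -1*4 = -8
Minor M_13 = 4*3 - -3*4 = 24
det = -5*(12) - -2*(-8) + -3*(24)
    = -60 - 16 + -72
    = -148

-148


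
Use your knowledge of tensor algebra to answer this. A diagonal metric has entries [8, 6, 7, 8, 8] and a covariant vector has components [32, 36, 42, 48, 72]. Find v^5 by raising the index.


To raise an index with a diagonal metric: v^i = v_i / g_{ii}.
For index 5: v_5 = 72, g_{55} = 8
v^5 = 72 / 8 = 9

9


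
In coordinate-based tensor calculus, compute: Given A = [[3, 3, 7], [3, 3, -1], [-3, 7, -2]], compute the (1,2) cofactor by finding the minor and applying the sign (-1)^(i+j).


To find cofactor C_{12}, delete row 1 and column 2.
The resulting 2x2 submatrix is: [[3, -1], [-3, -2]]
Minor M_{12} = 3*-2 - -1*-3
  = -6 - 3 = -9
Sign = (-1)^(1+2) = (-1)^3 = -1
Cofactor C_{12} = -1 * -9 = 9

9


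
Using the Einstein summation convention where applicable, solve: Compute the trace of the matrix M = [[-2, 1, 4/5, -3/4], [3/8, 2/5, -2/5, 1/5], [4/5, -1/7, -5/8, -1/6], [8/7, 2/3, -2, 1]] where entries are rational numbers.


The trace is the sum of diagonal entries.
Diagonal: M[1,1] = -2, M[2,2] = 2/5, M[3,3] = -5/8, M[4,4] = 1
Tr(M) = -2 + 2/5 + -5/8 + 1
Computing step by step:
After adding M[1,1]: -2
After adding M[2,2]: -8/5
After adding M[3,3]: -89/40
After adding M[4,4]: -49/40
Tr(M) = -49/40

-49/40


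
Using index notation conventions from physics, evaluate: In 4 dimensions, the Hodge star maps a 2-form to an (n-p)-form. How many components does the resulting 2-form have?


The Hodge dual of a p-form on an n-dimensional manifold is an (n-p)-form.
n = 4, p = 2, so dual degree = 4 - 2 = 2
The number of components is C(n, n-p) = C(4, 2) = 6

6


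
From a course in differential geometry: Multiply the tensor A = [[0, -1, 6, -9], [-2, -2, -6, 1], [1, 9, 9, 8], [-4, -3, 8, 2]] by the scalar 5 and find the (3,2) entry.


Scalar multiplication: (cA)_{ij} = c * A_{ij}.
c = 5
A_{32} = 9
(cA)_{32} = 5 * 9 = 45

45


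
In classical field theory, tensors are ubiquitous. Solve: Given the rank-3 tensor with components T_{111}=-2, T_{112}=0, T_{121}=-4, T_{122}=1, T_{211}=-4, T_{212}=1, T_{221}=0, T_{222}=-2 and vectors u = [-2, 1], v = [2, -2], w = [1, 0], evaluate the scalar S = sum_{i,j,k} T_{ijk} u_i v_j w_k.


S = sum over i,j,k of T_{ijk} u_i v_j w_k. Expanding all 8 terms:
T_{111}*u_1*v_1*w_1 = -2*-2*2*1 = 8  (running total: 8)
T_{112}*u_1*v_1*w_2 = 0*-2*2*0 = 0  (running total: 8)
T_{121}*u_1*v_2*w_1 = -4*-2*-2*1 = -16  (running total: -8)
T_{122}*u_1*v_2*w_2 = 1*-2*-2*0 = 0  (running total: -8)
T_{211}*u_2*v_1*w_1 = -4*1*2*1 = -8  (running total: -16)
T_{212}*u_2*v_1*w_2 = 1*1*2*0 = 0  (running total: -16)
T_{221}*u_2*v_2*w_1 = 0*1*-2*1 = 0  (running total: -16)
T_{222}*u_2*v_2*w_2 = -2*1*-2*0 = 0  (running total: -16)
S = -16

-16


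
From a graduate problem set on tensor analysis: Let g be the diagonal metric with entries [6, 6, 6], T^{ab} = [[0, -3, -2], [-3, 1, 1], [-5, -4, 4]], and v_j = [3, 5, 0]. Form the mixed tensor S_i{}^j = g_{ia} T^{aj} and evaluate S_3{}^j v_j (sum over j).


Step 1: lower the first index. For a diagonal metric, g_{ia} T^{aj} = g_{ii} T^{ij} (no sum on i).
g_{33} = 6
S_3{}^1 = 6 * T^{31} = 6 * -5 = -30
S_3{}^2 = 6 * T^{32} = 6 * -4 = -24
S_3{}^3 = 6 * T^{33} = 6 * 4 = 24
Step 2: contract S_3{}^j with v_j.
S_3{}^1 * v_1 = -30 * 3 = -90
S_3{}^2 * v_2 = -24 * 5 = -120
S_3{}^3 * v_3 = 24 * 0 = 0
Result = -90 + -120 + 0 = -210

-210


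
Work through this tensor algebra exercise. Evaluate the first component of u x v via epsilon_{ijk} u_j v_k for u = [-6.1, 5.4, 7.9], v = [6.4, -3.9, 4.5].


(u x v)_1 = sum_{j,k} epsilon_{1jk} u_j v_k. Only permutations of (1,2,3) contribute; the two non-zero terms are:
eps_{123} u_2 v_3 = 1 * 5.4 * 4.5 = 24.3
eps_{132} u_3 v_2 = -1 * 7.9 * -3.9 = 30.81
(u x v)_1 = 55.11

55.11


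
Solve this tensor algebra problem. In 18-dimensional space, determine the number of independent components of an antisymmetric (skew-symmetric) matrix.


An antisymmetric rank-2 tensor satisfies A_{ij} = -A_{ji}, so diagonal entries are zero.
The independent components are the upper-triangular entries: C(n, 2) = n(n-1)/2.
n = 18
C(18, 2) = 18 * 17 / 2 = 306 / 2 = 153

153


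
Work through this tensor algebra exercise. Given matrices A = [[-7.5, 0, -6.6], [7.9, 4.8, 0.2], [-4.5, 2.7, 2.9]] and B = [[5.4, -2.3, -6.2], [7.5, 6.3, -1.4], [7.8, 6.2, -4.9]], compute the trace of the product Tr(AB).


Tr(AB) = sum_i (AB)_{ii} where (AB)_{ii} = sum_k A_{ik} B_{ki}.
(AB)_{11} = -7.5*5.4 + 0*7.5 + -6.6*7.8 = -91.98
(AB)_{22} = 7.9*-2.3 + 4.8*6.3 + 0.2*6.2 = 13.31
(AB)_{33} = -4.5*-6.2 + 2.7*-1.4 + 2.9*-4.9 = 9.91
Tr(AB) = -91.98 + 13.31 + 9.91 = -68.76

-68.76


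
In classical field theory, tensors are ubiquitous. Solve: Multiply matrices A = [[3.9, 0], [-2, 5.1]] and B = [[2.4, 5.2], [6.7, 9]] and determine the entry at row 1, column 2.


(AB)_{ij} = sum_k A_{ik} B_{kj}.
For i=1, j=2:
A_{11} * B_{12} = 3.9 * 5.2 = 20.28
A_{12} * B_{22} = 0 * 9 = 0
Sum = 20.28 + 0 = 20.28

20.28


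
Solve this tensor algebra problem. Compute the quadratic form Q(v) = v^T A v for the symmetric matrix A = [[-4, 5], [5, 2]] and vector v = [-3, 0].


First compute Av:
(Av)_1 = -4*-3 + 5*0 = 12
(Av)_2 = 5*-3 + 2*0 = -15
Av = [12, -15]
Then v^T (Av) = -3*12 + 0*-15
= -36 + 0 = -36

-36


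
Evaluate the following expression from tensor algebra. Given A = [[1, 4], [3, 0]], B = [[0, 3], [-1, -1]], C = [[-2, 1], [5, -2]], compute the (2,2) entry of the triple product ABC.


(ABC)_{22} = sum_m (AB)_{2m} C_{m2}. First compute row 2 of AB.
(AB)_{21} = 3*0 + 0*-1 = 0
(AB)_{22} = 3*3 + 0*-1 = 9
Now contract with column 2 of C:
(AB)_{21} * C_{12} = 0 * 1 = 0
(AB)_{22} * C_{22} = 9 * -2 = -18
(ABC)_{22} = 0 + -18 = -18

-18


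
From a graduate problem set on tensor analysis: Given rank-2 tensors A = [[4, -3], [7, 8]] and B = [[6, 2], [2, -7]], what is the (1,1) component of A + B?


Tensor addition is component-wise: (A + B)_{ij} = A_{ij} + B_{ij}.
A_{11} = 4
B_{11} = 6
(A + B)_{11} = 4 + 6 = 10

10


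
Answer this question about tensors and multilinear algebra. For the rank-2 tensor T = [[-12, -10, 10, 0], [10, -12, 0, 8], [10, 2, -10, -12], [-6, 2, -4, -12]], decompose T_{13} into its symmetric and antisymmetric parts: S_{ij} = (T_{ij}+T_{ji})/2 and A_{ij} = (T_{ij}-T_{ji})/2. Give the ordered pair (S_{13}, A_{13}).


T_{13} = 10
T_{31} = 10
S_{13} = (10 + 10)/2 = 20/2 = 10
A_{13} = (10 - 10)/2 = 0/2 = 0
Check: S + A = 10 + 0 = 10 = T_{13}.

(10, 0)


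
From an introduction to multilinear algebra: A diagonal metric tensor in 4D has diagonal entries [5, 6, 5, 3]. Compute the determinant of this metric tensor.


For a diagonal metric, the determinant is the product of diagonal entries.
Diagonal entries: 5, 6, 5, 3
det(g) = 5 * 6 * 5 * 3 = 450

450


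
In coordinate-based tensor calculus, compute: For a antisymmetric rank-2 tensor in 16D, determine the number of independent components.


A antisymmetric rank-2 tensor in d dimensions has d(d-1)/2 independent components.
d = 16
d(d-1)/2 = 16 * 15 / 2 = 240 / 2 = 120

120


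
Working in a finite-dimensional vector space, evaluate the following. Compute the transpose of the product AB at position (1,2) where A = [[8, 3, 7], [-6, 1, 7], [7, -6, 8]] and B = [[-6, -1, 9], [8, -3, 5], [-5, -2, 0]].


(AB)^T_{ij} = (AB)_{ji} = sum_k A_{jk} B_{ki}.
For i=1, j=2 we need (AB)_{21}:
A_{21} * B_{11} = -6 * -6 = 36
A_{22} * B_{21} = 1 * 8 = 8
A_{23} * B_{31} = 7 * -5 = -35
Sum = 36 + 8 + -35 = 9

9


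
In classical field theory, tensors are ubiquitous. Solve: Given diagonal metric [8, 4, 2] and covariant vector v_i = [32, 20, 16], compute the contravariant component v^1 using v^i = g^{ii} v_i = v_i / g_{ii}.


To raise an index with a diagonal metric: v^i = v_i / g_{ii}.
For index 1: v_1 = 32, g_{11} = 8
v^1 = 32 / 8 = 4

4


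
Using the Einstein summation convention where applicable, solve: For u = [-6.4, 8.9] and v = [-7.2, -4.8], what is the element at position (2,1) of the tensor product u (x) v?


The outer product entry T_{ij} = u_i * v_j.
We need i=2, j=1.
u_2 = 8.9, v_1 = -7.2
T_{2,1} = 8.9 * -7.2 = -64.08

-64.08


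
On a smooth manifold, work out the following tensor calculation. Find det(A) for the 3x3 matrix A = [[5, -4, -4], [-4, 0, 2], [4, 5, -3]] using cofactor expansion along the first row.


Expanding along the first row, det(A) = a11*M_11 - a12*M_12 + a13*M_13, where M_1j is the (1,j) minor.
Minor M_11 = 0*-3 - 2*5 = -10
Minor M_12 = -4*-3 - 2*4 = 4
Minor M_13 = -4*5 - 0*4 = -20
det = 5*(-10) - -4*(4) + -4*(-20)
    = -50 - -16 + 80
    = 46

46


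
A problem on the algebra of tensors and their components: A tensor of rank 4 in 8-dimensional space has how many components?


The number of components of a rank-r tensor in d dimensions is d^r.
Here d = 8 and r = 4.
8^4 = 4096

4096
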